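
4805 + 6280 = 11085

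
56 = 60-4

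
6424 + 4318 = 10742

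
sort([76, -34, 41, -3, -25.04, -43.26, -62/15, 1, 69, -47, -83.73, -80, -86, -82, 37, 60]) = [-86, -83.73, -82, -80, -47, -43.26, -34, -25.04, -62/15, -3, 1, 37, 41, 60, 69, 76]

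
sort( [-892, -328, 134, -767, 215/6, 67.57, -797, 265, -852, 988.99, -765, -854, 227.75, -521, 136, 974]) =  [-892, -854, -852, -797, -767, -765, -521, -328, 215/6, 67.57, 134, 136, 227.75, 265, 974, 988.99]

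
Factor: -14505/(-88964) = 2^(-2)*3^1*5^1*23^(-1) = 15/92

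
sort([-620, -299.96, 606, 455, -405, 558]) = [-620, -405, -299.96, 455, 558, 606]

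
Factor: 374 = 2^1 * 11^1 * 17^1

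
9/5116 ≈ 0.00176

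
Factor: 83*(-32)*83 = -1*2^5*83^2 = -220448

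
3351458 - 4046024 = -694566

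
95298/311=306+132/311 ≈ 306.42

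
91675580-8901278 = 82774302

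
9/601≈0.0150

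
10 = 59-49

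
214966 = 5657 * 38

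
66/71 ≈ 0.930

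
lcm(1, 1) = 1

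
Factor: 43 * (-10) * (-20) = 2^3 * 5^2 * 43^1 = 8600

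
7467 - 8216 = -749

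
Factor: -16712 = -1 * 2^3 * 2089^1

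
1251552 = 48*26074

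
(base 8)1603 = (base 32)s3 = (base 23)1g2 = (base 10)899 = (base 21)20h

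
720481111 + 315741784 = 1036222895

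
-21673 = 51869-73542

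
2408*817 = 1967336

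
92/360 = 23/90 ≈ 0.256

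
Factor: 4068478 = 2^1*2034239^1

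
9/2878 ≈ 0.00313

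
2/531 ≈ 0.00377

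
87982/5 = 17596 + 2/5 = 17596.40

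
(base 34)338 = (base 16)dfa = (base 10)3578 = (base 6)24322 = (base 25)5i3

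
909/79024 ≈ 0.0115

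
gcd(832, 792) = 8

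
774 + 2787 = 3561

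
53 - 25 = 28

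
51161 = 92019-40858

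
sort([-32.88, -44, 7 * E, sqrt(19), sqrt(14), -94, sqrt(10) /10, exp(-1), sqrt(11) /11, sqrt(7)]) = [-94, -44, -32.88, sqrt(11) /11, sqrt(10) /10, exp(-1), sqrt(7), sqrt(14), sqrt(19), 7 * E]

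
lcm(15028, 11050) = 375700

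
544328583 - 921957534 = -377628951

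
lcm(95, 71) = 6745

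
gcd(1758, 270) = 6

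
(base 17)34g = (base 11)795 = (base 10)951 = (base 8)1667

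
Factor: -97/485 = -1*5^(-1) = -1/5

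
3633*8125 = 29518125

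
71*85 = 6035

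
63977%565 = 132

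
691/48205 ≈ 0.0143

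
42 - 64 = -22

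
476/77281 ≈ 0.00616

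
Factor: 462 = 2^1 * 3^1 * 7^1 * 11^1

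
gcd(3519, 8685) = 9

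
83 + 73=156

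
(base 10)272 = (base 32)8g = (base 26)ac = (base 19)e6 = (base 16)110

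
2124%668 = 120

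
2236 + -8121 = -5885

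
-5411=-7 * 773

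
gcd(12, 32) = 4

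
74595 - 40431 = 34164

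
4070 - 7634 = -3564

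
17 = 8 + 9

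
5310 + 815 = 6125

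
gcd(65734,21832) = 2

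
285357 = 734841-449484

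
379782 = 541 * 702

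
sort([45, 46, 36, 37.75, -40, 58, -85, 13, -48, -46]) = [-85, -48, -46, -40, 13, 36, 37.75, 45, 46, 58]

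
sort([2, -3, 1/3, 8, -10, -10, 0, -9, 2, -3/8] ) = [-10, -10, -9, -3, -3/8, 0, 1/3, 2, 2, 8] 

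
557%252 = 53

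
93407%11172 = 4031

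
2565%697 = 474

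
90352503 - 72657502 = 17695001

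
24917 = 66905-41988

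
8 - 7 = 1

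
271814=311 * 874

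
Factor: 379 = 379^1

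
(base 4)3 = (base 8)3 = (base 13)3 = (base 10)3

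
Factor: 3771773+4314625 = 2^1 * 3^1 * 1347733^1 = 8086398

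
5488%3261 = 2227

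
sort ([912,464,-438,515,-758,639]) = [-758,-438,464,515,639,912]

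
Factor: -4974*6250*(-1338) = 2^3*3^2*5^5*223^1*829^1 = 41595075000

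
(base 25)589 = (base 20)86e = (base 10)3334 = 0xd06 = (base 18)a54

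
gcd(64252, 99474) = 2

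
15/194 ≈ 0.0773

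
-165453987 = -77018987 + -88435000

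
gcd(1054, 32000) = 2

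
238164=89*2676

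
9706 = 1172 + 8534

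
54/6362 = 27/3181 ≈ 0.00849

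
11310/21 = 3770/7 ≈ 538.57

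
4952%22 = 2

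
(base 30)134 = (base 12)6aa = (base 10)994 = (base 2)1111100010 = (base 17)378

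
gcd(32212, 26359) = 1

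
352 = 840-488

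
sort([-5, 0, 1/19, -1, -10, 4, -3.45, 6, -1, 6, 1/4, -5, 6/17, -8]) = [-10, -8, -5, -5, -3.45, -1, -1, 0, 1/19, 1/4, 6/17, 4, 6, 6]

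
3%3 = 0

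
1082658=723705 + 358953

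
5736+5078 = 10814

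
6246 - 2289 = 3957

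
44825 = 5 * 8965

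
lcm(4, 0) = 0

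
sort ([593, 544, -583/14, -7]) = [-583/14, -7, 544, 593]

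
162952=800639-637687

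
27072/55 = 492 + 12/55 ≈ 492.22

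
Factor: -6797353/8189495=-1*5^(-1)*17^(-1)*23^(-1)*59^(-1)*71^(-1)*6797353^1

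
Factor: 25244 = 2^2*6311^1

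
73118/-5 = -14623 - 3/5 = -14623.60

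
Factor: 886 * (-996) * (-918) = 2^4 * 3^4 * 17^1 * 83^1 * 443^1 = 810094608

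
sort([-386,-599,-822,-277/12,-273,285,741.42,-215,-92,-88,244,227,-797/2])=[-822,-599,-797/2,-386,-273,-215,-92,-88,-277/12,227,244,285,741.42]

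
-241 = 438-679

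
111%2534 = 111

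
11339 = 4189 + 7150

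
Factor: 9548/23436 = 3^ (-3)*11^1 = 11/27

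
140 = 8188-8048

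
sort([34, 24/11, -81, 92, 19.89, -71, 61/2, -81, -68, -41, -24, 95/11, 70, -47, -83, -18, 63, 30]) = [-83, -81, -81, -71, -68, -47, -41, -24, -18, 24/11, 95/11, 19.89, 30, 61/2, 34, 63, 70, 92]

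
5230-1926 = 3304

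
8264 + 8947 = 17211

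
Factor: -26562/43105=-1*2^1*3^1*5^(-1)*19^1*37^(-1)=-114/185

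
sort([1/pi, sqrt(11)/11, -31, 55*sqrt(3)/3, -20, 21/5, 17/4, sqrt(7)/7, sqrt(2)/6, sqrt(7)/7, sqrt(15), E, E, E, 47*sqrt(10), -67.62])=[-67.62, -31, -20, sqrt(2)/6, sqrt(11)/11, 1/pi, sqrt(7)/7, sqrt(7)/7, E, E, E, sqrt(15), 21/5, 17/4, 55*sqrt(3)/3, 47*sqrt(10)]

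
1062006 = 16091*66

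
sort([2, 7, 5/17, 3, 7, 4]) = [5/17, 2, 3, 4, 7, 7]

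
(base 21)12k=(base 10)503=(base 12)35b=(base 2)111110111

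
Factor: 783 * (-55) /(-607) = 3^3 * 5^1 * 11^1 * 29^1 * 607^(-1) = 43065/607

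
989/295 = 3 + 104/295 ≈ 3.35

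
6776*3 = 20328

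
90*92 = 8280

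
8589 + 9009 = 17598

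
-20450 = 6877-27327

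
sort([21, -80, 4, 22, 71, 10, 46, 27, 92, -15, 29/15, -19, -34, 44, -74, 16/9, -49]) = [-80, -74, -49, -34, -19, -15, 16/9, 29/15, 4, 10, 21, 22, 27, 44, 46, 71, 92]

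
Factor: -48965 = -1*5^1*7^1*1399^1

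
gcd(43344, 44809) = 1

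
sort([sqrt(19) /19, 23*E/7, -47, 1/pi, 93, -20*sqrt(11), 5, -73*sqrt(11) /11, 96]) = [-20*sqrt(11), -47, -73*sqrt(11) /11, sqrt(19) /19, 1/pi, 5, 23*E/7, 93, 96]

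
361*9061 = 3271021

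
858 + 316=1174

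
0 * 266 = 0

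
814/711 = 1 + 103/711 ≈ 1.14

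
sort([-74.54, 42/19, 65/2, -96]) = [-96, -74.54, 42/19, 65/2]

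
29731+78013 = 107744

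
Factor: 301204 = 2^2*257^1*293^1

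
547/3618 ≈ 0.151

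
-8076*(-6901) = 55732476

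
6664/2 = 3332 = 3332.00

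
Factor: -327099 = -1*3^1*107^1*1019^1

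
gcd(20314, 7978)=2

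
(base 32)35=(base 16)65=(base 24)45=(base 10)101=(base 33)32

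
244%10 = 4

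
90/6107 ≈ 0.0147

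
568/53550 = 284/26775 ≈ 0.0106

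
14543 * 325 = 4726475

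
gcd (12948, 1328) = 332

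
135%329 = 135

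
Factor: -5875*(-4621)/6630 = 2^(-1)*3^(-1)*5^2*13^(-1)*17^(-1)*47^1*4621^1 = 5429675/1326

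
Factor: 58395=3^1 * 5^1 * 17^1 * 229^1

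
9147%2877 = 516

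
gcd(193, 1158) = 193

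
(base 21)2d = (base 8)67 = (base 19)2h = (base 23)29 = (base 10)55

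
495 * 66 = 32670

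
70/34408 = 35/17204 ≈ 0.00203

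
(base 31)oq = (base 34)mm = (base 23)1ab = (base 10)770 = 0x302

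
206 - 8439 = -8233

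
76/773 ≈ 0.0983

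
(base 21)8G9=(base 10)3873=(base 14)15A9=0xF21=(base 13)19BC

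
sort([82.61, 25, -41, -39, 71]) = [-41, -39, 25, 71, 82.61]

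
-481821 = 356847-838668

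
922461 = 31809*29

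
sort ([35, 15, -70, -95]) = [-95, -70, 15, 35]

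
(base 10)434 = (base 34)cq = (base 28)fe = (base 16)1b2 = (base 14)230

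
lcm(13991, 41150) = 699550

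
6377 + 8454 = 14831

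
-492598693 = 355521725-848120418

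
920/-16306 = -460/8153≈-0.0564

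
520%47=3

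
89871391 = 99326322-9454931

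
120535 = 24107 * 5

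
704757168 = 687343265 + 17413903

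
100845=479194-378349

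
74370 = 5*14874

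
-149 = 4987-5136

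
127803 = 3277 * 39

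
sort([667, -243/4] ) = [-243/4, 667] 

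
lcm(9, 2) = 18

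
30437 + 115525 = 145962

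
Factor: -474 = -1*2^1*3^1*79^1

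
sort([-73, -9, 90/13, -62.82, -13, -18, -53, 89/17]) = [-73, -62.82, -53, -18, -13, -9, 89/17, 90/13]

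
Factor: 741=3^1 * 13^1 * 19^1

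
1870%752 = 366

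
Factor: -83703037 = -1 * 11^1 * 19^1 * 619^1 * 647^1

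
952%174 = 82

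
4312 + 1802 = 6114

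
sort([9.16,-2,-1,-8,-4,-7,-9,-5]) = [-9,-8,-7,-5,-4,-2,-1,9.16]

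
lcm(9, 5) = 45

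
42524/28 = 10631/7 ≈ 1518.71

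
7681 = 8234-553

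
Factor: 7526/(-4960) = -1*2^(-4)*5^(-1)*31^(-1)*53^1*71^1 = -3763/2480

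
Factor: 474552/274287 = 2^3 * 3^2 * 13^1 * 541^(-1) = 936/541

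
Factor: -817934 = -1 * 2^1 * 13^1 * 163^1 * 193^1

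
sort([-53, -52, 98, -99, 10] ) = [-99, -53, -52, 10, 98] 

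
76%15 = 1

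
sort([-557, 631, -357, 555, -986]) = [-986, -557, -357, 555, 631]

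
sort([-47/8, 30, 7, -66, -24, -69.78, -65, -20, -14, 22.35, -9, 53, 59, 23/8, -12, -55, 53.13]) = [-69.78, -66, -65, -55, -24, -20, -14, -12, -9, -47/8, 23/8, 7, 22.35, 30, 53, 53.13, 59]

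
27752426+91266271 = 119018697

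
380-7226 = -6846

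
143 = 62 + 81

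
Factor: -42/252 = -1 * 2^(-1) * 3^(-1) = -1/6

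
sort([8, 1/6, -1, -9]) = [-9, -1, 1/6, 8]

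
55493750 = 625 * 88790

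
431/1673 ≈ 0.258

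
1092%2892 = 1092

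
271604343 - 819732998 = -548128655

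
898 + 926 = 1824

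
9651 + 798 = 10449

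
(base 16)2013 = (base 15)2676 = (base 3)102021010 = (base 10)8211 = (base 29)9m4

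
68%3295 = 68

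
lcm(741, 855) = 11115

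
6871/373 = 18+157/373 ≈ 18.42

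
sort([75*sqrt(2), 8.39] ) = [8.39, 75*sqrt(2)] 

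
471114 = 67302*7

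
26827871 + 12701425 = 39529296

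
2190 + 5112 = 7302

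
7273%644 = 189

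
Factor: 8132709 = 3^1*13^1*151^1*1381^1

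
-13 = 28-41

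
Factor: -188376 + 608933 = 420557^1 = 420557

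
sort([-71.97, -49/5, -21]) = [-71.97, -21, -49/5]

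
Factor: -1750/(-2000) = 2^(-3) * 7^1 = 7/8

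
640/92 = 160/23 ≈ 6.96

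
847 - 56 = 791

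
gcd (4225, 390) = 65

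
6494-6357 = 137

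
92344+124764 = 217108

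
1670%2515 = 1670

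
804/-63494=-402/31747 ≈ -0.0127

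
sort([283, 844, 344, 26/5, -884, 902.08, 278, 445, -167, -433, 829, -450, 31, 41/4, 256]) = [-884, -450, -433, -167, 26/5, 41/4, 31, 256, 278, 283, 344, 445, 829, 844, 902.08]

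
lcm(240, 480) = 480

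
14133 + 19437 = 33570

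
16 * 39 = 624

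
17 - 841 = -824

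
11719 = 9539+2180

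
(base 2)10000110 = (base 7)251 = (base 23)5j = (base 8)206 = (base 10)134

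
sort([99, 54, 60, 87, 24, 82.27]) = [24, 54, 60, 82.27, 87, 99]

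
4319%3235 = 1084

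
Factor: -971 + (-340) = -1*3^1*19^1*23^1 = -1311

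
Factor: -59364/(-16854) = 2^1*3^1*17^1*53^(-2)*97^1 = 9894/2809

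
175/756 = 25/108 ≈ 0.231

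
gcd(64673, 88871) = 1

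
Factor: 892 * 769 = 2^2 * 223^1 * 769^1 = 685948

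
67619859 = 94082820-26462961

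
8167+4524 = 12691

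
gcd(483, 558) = 3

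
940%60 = 40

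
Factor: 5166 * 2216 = 2^4 * 3^2 * 7^1 * 41^1 * 277^1 = 11447856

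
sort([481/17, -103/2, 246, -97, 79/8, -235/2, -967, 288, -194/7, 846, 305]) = [-967, -235/2, -97, -103/2, -194/7, 79/8, 481/17, 246, 288, 305, 846]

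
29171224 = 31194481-2023257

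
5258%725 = 183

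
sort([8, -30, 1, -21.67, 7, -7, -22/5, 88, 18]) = [-30, -21.67, -7, -22/5, 1, 7, 8, 18, 88]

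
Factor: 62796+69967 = 132763^1 = 132763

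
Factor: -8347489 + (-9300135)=-1*2^3*23^1*95911^1=-17647624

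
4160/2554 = 2080/1277 ≈ 1.63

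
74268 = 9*8252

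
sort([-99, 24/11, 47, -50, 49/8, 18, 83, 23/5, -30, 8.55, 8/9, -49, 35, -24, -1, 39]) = [-99, -50, -49, -30, -24, -1, 8/9, 24/11, 23/5, 49/8, 8.55, 18, 35, 39, 47, 83]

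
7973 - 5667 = 2306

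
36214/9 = 4023 + 7/9 ≈ 4023.78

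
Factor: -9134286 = -1 * 2^1 * 3^1 * 7^2 * 31069^1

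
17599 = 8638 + 8961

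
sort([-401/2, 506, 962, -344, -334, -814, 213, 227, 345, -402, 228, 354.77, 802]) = [-814, -402, -344, -334, -401/2, 213, 227, 228, 345, 354.77, 506, 802, 962]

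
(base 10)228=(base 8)344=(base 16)e4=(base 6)1020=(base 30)7i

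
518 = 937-419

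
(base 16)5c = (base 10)92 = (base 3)10102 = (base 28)38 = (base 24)3k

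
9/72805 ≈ 0.000124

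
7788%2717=2354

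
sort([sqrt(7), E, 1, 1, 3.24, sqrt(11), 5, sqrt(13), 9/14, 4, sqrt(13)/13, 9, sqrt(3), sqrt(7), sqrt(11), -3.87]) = [-3.87, sqrt(13)/13, 9/14, 1, 1, sqrt(3), sqrt(7), sqrt(7), E, 3.24, sqrt(11), sqrt(11), sqrt(13), 4, 5, 9]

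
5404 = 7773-2369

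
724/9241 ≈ 0.0783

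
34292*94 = 3223448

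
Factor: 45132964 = 2^2*41^1*275201^1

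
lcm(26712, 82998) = 2323944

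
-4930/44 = -2465/22 ≈ -112.05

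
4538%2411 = 2127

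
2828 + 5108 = 7936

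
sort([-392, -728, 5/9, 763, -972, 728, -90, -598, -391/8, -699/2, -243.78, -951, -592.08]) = [-972, -951, -728, -598, -592.08, -392, -699/2, -243.78, -90, -391/8, 5/9, 728, 763]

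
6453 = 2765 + 3688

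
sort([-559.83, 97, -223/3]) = [-559.83, -223/3, 97]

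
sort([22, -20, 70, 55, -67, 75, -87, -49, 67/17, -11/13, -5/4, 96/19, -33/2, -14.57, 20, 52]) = [-87, -67, -49, -20, -33/2, -14.57, -5/4, -11/13, 67/17, 96/19, 20, 22, 52, 55, 70, 75]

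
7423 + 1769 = 9192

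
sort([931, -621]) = [-621, 931]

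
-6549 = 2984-9533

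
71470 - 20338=51132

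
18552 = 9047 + 9505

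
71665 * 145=10391425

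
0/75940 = 0 = 0.00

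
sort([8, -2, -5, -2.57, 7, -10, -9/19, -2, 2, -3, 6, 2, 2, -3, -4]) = [-10, -5, -4, -3, -3, -2.57, -2, -2, -9/19, 2, 2, 2, 6, 7, 8]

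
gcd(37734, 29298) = 114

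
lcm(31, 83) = 2573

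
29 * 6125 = 177625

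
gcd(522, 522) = 522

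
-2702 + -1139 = -3841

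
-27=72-99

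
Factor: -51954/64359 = -1 * 2^1 * 3^(-1) * 7^1 * 1237^1 * 7151^(-1) = -17318/21453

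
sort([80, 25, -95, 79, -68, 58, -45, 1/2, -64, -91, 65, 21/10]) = [-95, -91, -68, -64, -45, 1/2, 21/10, 25, 58, 65, 79, 80]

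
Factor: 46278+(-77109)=-1*3^1*43^1*239^1=-30831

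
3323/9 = 369 + 2/9 ≈ 369.22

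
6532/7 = 933 + 1/7 ≈ 933.14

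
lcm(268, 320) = 21440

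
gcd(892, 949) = 1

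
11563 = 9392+2171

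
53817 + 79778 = 133595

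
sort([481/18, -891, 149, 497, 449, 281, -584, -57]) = [-891, -584, -57, 481/18, 149, 281, 449, 497]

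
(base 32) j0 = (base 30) k8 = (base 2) 1001100000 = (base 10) 608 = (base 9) 745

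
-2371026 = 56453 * (-42)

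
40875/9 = 13625/3 ≈ 4541.67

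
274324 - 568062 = -293738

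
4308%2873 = 1435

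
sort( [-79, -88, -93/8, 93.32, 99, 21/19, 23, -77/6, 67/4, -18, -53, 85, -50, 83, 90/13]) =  [-88, -79, -53, -50, -18, -77/6, -93/8, 21/19, 90/13, 67/4, 23, 83, 85, 93.32, 99]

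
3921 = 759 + 3162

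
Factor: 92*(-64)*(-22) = 2^9*11^1*23^1 = 129536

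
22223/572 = 38 + 487/572 ≈ 38.85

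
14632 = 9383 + 5249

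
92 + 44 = 136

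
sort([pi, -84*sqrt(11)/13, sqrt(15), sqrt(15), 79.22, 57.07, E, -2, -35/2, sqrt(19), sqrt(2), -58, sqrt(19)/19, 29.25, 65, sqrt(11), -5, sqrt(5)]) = [-58, -84*sqrt(11)/13, -35/2, -5, -2, sqrt(19)/19, sqrt(2), sqrt(5), E, pi, sqrt(11), sqrt(15), sqrt(15), sqrt(19), 29.25, 57.07, 65, 79.22]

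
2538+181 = 2719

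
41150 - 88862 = -47712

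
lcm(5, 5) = 5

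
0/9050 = 0 = 0.00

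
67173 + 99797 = 166970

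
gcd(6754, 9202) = 2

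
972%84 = 48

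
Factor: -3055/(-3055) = 1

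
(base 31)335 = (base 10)2981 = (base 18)93b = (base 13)1484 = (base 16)ba5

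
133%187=133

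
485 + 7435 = 7920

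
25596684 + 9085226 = 34681910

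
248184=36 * 6894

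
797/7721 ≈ 0.103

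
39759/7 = 5679+6/7 ≈ 5679.86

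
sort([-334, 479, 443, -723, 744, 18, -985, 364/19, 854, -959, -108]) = [-985, -959, -723, -334, -108, 18, 364/19, 443, 479, 744, 854]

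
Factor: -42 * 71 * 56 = -1 * 2^4 * 3^1 * 7^2 * 71^1 = -166992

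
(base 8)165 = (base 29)41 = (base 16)75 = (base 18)69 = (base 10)117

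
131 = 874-743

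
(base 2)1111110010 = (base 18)322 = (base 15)475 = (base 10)1010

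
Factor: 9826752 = 2^6 * 3^1 * 13^1 * 31^1 * 127^1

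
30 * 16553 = 496590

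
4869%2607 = 2262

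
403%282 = 121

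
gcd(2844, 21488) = 316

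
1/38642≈0.0000259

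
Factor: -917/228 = -1 * 2^(-2) * 3^(-1) * 7^1 * 19^(-1) * 131^1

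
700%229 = 13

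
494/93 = 5 + 29/93 ≈ 5.31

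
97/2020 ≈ 0.0480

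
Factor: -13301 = -1 * 47^1 * 283^1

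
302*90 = 27180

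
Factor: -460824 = -1*2^3*3^1*7^1*13^1*211^1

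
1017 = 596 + 421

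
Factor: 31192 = 2^3 * 7^1 * 557^1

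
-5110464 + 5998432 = 887968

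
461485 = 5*92297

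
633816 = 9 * 70424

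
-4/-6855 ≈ 0.000584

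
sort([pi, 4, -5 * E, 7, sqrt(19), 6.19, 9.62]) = [-5 * E, pi, 4, sqrt(19), 6.19, 7, 9.62]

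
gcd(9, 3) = 3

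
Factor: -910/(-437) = 2^1 * 5^1 * 7^1 * 13^1 * 19^(-1) * 23^(-1)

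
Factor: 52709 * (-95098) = -1 * 2^1 * 17^1 * 2797^1 * 52709^1 = -5012520482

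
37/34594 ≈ 0.00107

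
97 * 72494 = 7031918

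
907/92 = 9 + 79/92 ≈ 9.86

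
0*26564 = 0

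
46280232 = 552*83841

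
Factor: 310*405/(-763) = -1*2^1*3^4*5^2*7^(-1)*31^1*109^(-1) = -125550/763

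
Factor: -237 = -1 * 3^1 * 79^1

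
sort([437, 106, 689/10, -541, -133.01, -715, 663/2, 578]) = [-715, -541, -133.01, 689/10, 106, 663/2, 437, 578]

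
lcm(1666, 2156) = 36652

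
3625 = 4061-436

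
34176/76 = 449 + 13/19 ≈ 449.68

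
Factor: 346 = 2^1*173^1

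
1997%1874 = 123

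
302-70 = 232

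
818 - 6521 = -5703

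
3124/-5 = -624 - 4/5 = -624.80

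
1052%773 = 279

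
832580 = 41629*20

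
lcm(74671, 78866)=7019074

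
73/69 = 1 + 4/69 ≈ 1.06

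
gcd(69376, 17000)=8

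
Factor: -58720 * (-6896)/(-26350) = -1 * 2^8 * 5^(-1) * 17^(-1) * 31^(-1) * 367^1 * 431^1 = -40493312/2635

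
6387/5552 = 1+835/5552≈1.15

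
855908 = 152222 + 703686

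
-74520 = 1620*(-46)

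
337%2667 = 337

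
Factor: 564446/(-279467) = -1*2^1*101^(-1)*367^1*769^1*2767^(-1)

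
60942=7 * 8706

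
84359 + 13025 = 97384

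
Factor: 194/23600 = 2^(-3)*5^(-2)*59^(-1)*97^1 = 97/11800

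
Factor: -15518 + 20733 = 5^1*7^1*149^1 = 5215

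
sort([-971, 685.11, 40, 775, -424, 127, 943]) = [-971, -424, 40, 127, 685.11, 775, 943]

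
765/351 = 2 + 7/39 ≈ 2.18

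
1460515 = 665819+794696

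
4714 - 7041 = -2327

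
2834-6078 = -3244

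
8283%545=108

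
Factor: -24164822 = -1 * 2^1 * 11^1 * 1098401^1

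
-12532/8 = -3133/2 = -1566.50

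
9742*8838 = 86099796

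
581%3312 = 581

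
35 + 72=107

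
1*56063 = 56063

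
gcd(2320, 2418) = 2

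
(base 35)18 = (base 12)37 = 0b101011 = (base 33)1a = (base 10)43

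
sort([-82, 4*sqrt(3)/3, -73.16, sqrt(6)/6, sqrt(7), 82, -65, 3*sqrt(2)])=[-82, -73.16, -65, sqrt(6)/6, 4*sqrt(3)/3, sqrt(7), 3*sqrt(2), 82]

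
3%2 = 1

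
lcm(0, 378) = 0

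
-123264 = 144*(-856)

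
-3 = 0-3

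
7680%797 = 507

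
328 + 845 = 1173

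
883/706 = 1 + 177/706 ≈ 1.25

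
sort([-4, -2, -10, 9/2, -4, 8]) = [-10, -4, -4, -2, 9/2, 8]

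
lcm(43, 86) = 86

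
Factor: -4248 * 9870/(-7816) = 2^1 * 3^3 * 5^1 * 7^1 * 47^1 * 59^1 * 977^(-1) = 5240970/977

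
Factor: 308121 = 3^1*11^1*9337^1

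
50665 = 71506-20841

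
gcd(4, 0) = 4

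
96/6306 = 16/1051 ≈ 0.0152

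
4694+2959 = 7653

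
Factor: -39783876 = -1 * 2^2 * 3^1 * 11^1 * 17^1 * 17729^1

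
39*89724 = 3499236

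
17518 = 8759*2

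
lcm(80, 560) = 560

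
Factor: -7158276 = -1*2^2*3^2*198841^1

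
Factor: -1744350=-1 * 2^1 * 3^1 * 5^2 * 29^1 * 401^1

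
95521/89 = 1073+24/89 ≈ 1073.27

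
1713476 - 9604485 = -7891009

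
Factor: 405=3^4*5^1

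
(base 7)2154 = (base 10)774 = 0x306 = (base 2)1100000110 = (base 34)mq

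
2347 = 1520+827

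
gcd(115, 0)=115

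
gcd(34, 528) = 2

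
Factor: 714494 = 2^1*11^1*47^1*691^1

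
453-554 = -101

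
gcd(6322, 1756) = 2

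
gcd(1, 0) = 1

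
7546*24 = 181104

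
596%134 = 60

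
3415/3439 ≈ 0.993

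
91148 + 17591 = 108739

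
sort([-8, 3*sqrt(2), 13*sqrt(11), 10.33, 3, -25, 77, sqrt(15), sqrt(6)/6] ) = [-25, -8, sqrt(6)/6, 3, sqrt(15), 3*sqrt(2), 10.33, 13*sqrt(11), 77] 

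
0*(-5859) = 0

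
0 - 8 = -8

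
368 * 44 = 16192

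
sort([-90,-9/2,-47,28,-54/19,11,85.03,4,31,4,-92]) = [-92,-90,-47,-9/2,-54/19,4,4,11,28,31,85.03]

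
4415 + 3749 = 8164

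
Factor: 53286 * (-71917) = -1 * 2^1 * 3^1 * 83^1 * 107^1 * 71917^1 = -3832169262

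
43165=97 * 445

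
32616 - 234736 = -202120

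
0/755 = 0 = 0.00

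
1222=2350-1128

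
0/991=0=0.00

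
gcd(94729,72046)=1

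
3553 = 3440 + 113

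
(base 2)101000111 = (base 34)9l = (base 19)h4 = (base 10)327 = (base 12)233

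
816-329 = 487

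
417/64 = 6 + 33/64 ≈ 6.52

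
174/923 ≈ 0.189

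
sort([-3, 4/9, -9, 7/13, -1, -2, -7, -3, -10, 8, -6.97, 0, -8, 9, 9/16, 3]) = [-10, -9, -8, -7, -6.97, -3, -3, -2, -1, 0, 4/9, 7/13, 9/16, 3, 8, 9]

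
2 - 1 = 1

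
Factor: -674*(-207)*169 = 2^1*3^2*13^2*23^1*337^1 = 23578542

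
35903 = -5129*(-7)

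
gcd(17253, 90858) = 3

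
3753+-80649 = -76896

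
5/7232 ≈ 0.000691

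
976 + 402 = 1378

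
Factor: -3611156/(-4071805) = 2^2*5^(-1)*23^(-1)*35407^(-1)*902789^1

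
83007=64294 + 18713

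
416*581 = 241696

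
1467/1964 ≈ 0.747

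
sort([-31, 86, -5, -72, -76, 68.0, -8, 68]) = [-76, -72, -31, -8, -5, 68.0, 68, 86]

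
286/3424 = 143/1712 ≈ 0.0835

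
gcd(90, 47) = 1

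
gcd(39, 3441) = 3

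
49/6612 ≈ 0.00741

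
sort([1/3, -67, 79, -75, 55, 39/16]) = [-75, -67, 1/3, 39/16, 55, 79]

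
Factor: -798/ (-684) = 2^ (-1)*3^ (-1)*7^1 = 7/6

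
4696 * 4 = 18784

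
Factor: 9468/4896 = 2^(-3) * 17^(-1) * 263^1 = 263/136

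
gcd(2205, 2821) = 7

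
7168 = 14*512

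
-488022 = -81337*6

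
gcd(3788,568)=4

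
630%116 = 50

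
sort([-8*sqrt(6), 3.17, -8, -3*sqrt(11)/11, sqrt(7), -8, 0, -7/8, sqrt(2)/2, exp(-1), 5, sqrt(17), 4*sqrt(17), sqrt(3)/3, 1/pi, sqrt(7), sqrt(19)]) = [-8*sqrt(6), -8, -8, -3*sqrt(11)/11, -7/8, 0, 1/pi, exp(-1), sqrt(3)/3, sqrt(2)/2, sqrt(7), sqrt(7), 3.17, sqrt(17), sqrt(19), 5, 4*sqrt(17)]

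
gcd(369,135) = 9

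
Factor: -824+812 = -1 * 2^2 * 3^1 = -12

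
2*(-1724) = -3448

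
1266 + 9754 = 11020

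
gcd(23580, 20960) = 2620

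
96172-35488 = 60684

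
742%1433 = 742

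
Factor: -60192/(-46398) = 2^4*3^1*37^(-1) = 48/37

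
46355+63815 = 110170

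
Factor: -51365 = -1*5^1*10273^1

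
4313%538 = 9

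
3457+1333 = 4790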